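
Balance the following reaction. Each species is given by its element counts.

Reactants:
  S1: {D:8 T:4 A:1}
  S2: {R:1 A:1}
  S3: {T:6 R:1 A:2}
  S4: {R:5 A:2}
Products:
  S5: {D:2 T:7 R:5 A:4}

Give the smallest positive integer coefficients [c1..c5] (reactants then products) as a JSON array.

D: 1·8+1·0+4·0+3·0 = 8 | 4·2 = 8
T: 1·4+1·0+4·6+3·0 = 28 | 4·7 = 28
R: 1·0+1·1+4·1+3·5 = 20 | 4·5 = 20
A: 1·1+1·1+4·2+3·2 = 16 | 4·4 = 16
gcd(1,1,4,3,4) = 1

Coefficients: [1, 1, 4, 3, 4]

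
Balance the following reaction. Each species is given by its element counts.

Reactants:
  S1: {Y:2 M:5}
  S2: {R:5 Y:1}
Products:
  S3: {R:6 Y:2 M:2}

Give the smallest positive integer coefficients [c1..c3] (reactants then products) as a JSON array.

R: 2·0+6·5 = 30 | 5·6 = 30
Y: 2·2+6·1 = 10 | 5·2 = 10
M: 2·5+6·0 = 10 | 5·2 = 10
gcd(2,6,5) = 1

Coefficients: [2, 6, 5]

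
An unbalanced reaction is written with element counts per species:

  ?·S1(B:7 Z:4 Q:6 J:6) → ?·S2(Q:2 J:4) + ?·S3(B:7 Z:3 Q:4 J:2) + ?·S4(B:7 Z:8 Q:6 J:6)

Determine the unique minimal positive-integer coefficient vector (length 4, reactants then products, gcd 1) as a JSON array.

Coefficients: [5, 4, 4, 1]

B: 5·7 = 35 | 4·0+4·7+1·7 = 35
Z: 5·4 = 20 | 4·0+4·3+1·8 = 20
Q: 5·6 = 30 | 4·2+4·4+1·6 = 30
J: 5·6 = 30 | 4·4+4·2+1·6 = 30
gcd(5,4,4,1) = 1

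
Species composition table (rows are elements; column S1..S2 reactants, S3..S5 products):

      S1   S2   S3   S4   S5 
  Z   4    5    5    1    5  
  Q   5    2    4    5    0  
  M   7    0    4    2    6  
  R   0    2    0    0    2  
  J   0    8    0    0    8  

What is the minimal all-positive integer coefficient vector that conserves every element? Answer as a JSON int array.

Z: 6·4+3·5 = 39 | 4·5+4·1+3·5 = 39
Q: 6·5+3·2 = 36 | 4·4+4·5+3·0 = 36
M: 6·7+3·0 = 42 | 4·4+4·2+3·6 = 42
R: 6·0+3·2 = 6 | 4·0+4·0+3·2 = 6
J: 6·0+3·8 = 24 | 4·0+4·0+3·8 = 24
gcd(6,3,4,4,3) = 1

Coefficients: [6, 3, 4, 4, 3]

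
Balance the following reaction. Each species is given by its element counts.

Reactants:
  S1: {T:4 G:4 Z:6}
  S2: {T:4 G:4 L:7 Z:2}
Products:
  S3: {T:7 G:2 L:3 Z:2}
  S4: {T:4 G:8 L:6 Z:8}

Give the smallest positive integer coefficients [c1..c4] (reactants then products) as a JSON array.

T: 6·4+6·4 = 48 | 4·7+5·4 = 48
G: 6·4+6·4 = 48 | 4·2+5·8 = 48
L: 6·0+6·7 = 42 | 4·3+5·6 = 42
Z: 6·6+6·2 = 48 | 4·2+5·8 = 48
gcd(6,6,4,5) = 1

Coefficients: [6, 6, 4, 5]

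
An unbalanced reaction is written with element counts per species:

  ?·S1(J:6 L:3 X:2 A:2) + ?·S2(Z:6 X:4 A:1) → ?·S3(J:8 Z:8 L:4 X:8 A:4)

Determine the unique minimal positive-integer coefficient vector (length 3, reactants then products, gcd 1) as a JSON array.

Coefficients: [4, 4, 3]

J: 4·6+4·0 = 24 | 3·8 = 24
Z: 4·0+4·6 = 24 | 3·8 = 24
L: 4·3+4·0 = 12 | 3·4 = 12
X: 4·2+4·4 = 24 | 3·8 = 24
A: 4·2+4·1 = 12 | 3·4 = 12
gcd(4,4,3) = 1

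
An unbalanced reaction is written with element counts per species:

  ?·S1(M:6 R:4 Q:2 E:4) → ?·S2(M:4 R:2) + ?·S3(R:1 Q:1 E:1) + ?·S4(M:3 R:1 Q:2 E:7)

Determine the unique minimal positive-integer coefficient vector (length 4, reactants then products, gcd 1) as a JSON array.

Coefficients: [5, 6, 6, 2]

M: 5·6 = 30 | 6·4+6·0+2·3 = 30
R: 5·4 = 20 | 6·2+6·1+2·1 = 20
Q: 5·2 = 10 | 6·0+6·1+2·2 = 10
E: 5·4 = 20 | 6·0+6·1+2·7 = 20
gcd(5,6,6,2) = 1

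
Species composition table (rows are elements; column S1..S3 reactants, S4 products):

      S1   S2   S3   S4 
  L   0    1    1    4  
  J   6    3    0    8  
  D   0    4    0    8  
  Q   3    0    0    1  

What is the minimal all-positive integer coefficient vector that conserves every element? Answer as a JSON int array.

Coefficients: [1, 6, 6, 3]

L: 1·0+6·1+6·1 = 12 | 3·4 = 12
J: 1·6+6·3+6·0 = 24 | 3·8 = 24
D: 1·0+6·4+6·0 = 24 | 3·8 = 24
Q: 1·3+6·0+6·0 = 3 | 3·1 = 3
gcd(1,6,6,3) = 1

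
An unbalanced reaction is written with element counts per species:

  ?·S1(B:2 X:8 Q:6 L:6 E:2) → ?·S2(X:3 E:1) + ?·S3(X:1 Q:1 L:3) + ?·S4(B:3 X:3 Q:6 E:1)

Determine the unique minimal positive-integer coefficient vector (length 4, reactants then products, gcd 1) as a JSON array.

Coefficients: [3, 4, 6, 2]

B: 3·2 = 6 | 4·0+6·0+2·3 = 6
X: 3·8 = 24 | 4·3+6·1+2·3 = 24
Q: 3·6 = 18 | 4·0+6·1+2·6 = 18
L: 3·6 = 18 | 4·0+6·3+2·0 = 18
E: 3·2 = 6 | 4·1+6·0+2·1 = 6
gcd(3,4,6,2) = 1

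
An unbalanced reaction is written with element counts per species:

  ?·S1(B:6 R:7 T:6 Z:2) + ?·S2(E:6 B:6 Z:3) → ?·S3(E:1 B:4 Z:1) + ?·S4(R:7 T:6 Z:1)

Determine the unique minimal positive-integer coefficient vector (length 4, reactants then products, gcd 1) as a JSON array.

Coefficients: [3, 1, 6, 3]

E: 3·0+1·6 = 6 | 6·1+3·0 = 6
B: 3·6+1·6 = 24 | 6·4+3·0 = 24
R: 3·7+1·0 = 21 | 6·0+3·7 = 21
T: 3·6+1·0 = 18 | 6·0+3·6 = 18
Z: 3·2+1·3 = 9 | 6·1+3·1 = 9
gcd(3,1,6,3) = 1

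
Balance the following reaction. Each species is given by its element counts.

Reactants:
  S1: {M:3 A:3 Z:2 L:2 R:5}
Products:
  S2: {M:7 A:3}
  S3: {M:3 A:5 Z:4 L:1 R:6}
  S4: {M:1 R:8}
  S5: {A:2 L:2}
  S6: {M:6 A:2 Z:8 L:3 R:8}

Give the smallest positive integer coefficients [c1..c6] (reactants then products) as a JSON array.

Coefficients: [6, 1, 1, 2, 4, 1]

M: 6·3 = 18 | 1·7+1·3+2·1+4·0+1·6 = 18
A: 6·3 = 18 | 1·3+1·5+2·0+4·2+1·2 = 18
Z: 6·2 = 12 | 1·0+1·4+2·0+4·0+1·8 = 12
L: 6·2 = 12 | 1·0+1·1+2·0+4·2+1·3 = 12
R: 6·5 = 30 | 1·0+1·6+2·8+4·0+1·8 = 30
gcd(6,1,1,2,4,1) = 1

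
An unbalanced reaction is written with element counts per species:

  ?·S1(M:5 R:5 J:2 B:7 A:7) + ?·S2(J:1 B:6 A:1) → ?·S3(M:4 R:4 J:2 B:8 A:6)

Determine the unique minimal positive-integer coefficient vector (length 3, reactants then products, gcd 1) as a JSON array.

M: 4·5+2·0 = 20 | 5·4 = 20
R: 4·5+2·0 = 20 | 5·4 = 20
J: 4·2+2·1 = 10 | 5·2 = 10
B: 4·7+2·6 = 40 | 5·8 = 40
A: 4·7+2·1 = 30 | 5·6 = 30
gcd(4,2,5) = 1

Coefficients: [4, 2, 5]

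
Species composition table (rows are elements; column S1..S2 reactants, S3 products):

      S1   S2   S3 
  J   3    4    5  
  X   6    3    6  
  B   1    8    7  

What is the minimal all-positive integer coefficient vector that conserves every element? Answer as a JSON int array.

Coefficients: [3, 4, 5]

J: 3·3+4·4 = 25 | 5·5 = 25
X: 3·6+4·3 = 30 | 5·6 = 30
B: 3·1+4·8 = 35 | 5·7 = 35
gcd(3,4,5) = 1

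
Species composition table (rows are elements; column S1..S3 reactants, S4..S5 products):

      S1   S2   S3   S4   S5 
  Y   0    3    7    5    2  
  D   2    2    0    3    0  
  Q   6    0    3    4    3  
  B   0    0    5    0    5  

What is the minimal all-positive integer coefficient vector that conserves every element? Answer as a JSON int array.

Coefficients: [4, 5, 3, 6, 3]

Y: 4·0+5·3+3·7 = 36 | 6·5+3·2 = 36
D: 4·2+5·2+3·0 = 18 | 6·3+3·0 = 18
Q: 4·6+5·0+3·3 = 33 | 6·4+3·3 = 33
B: 4·0+5·0+3·5 = 15 | 6·0+3·5 = 15
gcd(4,5,3,6,3) = 1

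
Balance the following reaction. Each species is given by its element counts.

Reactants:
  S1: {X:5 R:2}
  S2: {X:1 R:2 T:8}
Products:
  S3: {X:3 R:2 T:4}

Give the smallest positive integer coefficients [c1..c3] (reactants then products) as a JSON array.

Coefficients: [1, 1, 2]

X: 1·5+1·1 = 6 | 2·3 = 6
R: 1·2+1·2 = 4 | 2·2 = 4
T: 1·0+1·8 = 8 | 2·4 = 8
gcd(1,1,2) = 1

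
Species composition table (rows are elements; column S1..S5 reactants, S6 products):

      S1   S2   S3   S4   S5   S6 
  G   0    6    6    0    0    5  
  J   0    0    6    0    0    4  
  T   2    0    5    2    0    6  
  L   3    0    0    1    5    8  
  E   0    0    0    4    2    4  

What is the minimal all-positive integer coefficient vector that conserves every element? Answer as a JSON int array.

Coefficients: [5, 1, 4, 3, 6, 6]

G: 5·0+1·6+4·6+3·0+6·0 = 30 | 6·5 = 30
J: 5·0+1·0+4·6+3·0+6·0 = 24 | 6·4 = 24
T: 5·2+1·0+4·5+3·2+6·0 = 36 | 6·6 = 36
L: 5·3+1·0+4·0+3·1+6·5 = 48 | 6·8 = 48
E: 5·0+1·0+4·0+3·4+6·2 = 24 | 6·4 = 24
gcd(5,1,4,3,6,6) = 1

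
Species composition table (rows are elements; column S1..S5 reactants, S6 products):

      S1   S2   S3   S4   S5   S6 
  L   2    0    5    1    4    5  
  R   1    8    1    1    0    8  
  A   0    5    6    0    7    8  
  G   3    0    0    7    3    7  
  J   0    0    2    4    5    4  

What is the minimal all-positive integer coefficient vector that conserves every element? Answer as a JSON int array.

L: 5·2+4·0+1·5+2·1+2·4 = 25 | 5·5 = 25
R: 5·1+4·8+1·1+2·1+2·0 = 40 | 5·8 = 40
A: 5·0+4·5+1·6+2·0+2·7 = 40 | 5·8 = 40
G: 5·3+4·0+1·0+2·7+2·3 = 35 | 5·7 = 35
J: 5·0+4·0+1·2+2·4+2·5 = 20 | 5·4 = 20
gcd(5,4,1,2,2,5) = 1

Coefficients: [5, 4, 1, 2, 2, 5]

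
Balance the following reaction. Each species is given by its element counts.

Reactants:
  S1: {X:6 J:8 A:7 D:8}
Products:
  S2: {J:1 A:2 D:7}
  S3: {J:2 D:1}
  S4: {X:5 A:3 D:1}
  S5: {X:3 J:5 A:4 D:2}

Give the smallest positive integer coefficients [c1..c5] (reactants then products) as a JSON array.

X: 5·6 = 30 | 3·0+6·0+3·5+5·3 = 30
J: 5·8 = 40 | 3·1+6·2+3·0+5·5 = 40
A: 5·7 = 35 | 3·2+6·0+3·3+5·4 = 35
D: 5·8 = 40 | 3·7+6·1+3·1+5·2 = 40
gcd(5,3,6,3,5) = 1

Coefficients: [5, 3, 6, 3, 5]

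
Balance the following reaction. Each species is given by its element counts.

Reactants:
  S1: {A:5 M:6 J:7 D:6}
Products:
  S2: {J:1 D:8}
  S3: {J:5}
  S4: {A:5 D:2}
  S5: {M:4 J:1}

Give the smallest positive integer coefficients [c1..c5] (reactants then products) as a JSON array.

A: 2·5 = 10 | 1·0+2·0+2·5+3·0 = 10
M: 2·6 = 12 | 1·0+2·0+2·0+3·4 = 12
J: 2·7 = 14 | 1·1+2·5+2·0+3·1 = 14
D: 2·6 = 12 | 1·8+2·0+2·2+3·0 = 12
gcd(2,1,2,2,3) = 1

Coefficients: [2, 1, 2, 2, 3]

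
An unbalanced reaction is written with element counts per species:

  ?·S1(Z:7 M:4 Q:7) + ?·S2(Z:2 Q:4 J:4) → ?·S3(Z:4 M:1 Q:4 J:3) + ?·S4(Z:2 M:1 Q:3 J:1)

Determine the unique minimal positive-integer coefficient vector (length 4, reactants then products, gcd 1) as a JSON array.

Coefficients: [2, 3, 2, 6]

Z: 2·7+3·2 = 20 | 2·4+6·2 = 20
M: 2·4+3·0 = 8 | 2·1+6·1 = 8
Q: 2·7+3·4 = 26 | 2·4+6·3 = 26
J: 2·0+3·4 = 12 | 2·3+6·1 = 12
gcd(2,3,2,6) = 1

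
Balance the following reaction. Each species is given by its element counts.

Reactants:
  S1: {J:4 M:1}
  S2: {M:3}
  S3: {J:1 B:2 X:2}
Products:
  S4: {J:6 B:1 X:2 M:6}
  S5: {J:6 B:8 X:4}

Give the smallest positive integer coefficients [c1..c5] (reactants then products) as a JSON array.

J: 6·4+6·0+6·1 = 30 | 4·6+1·6 = 30
B: 6·0+6·0+6·2 = 12 | 4·1+1·8 = 12
X: 6·0+6·0+6·2 = 12 | 4·2+1·4 = 12
M: 6·1+6·3+6·0 = 24 | 4·6+1·0 = 24
gcd(6,6,6,4,1) = 1

Coefficients: [6, 6, 6, 4, 1]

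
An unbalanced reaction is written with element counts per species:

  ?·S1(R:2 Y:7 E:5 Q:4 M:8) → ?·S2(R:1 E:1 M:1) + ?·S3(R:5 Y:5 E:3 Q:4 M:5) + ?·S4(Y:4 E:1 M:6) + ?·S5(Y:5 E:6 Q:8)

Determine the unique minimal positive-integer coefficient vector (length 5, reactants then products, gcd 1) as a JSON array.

Coefficients: [5, 5, 1, 5, 2]

R: 5·2 = 10 | 5·1+1·5+5·0+2·0 = 10
Y: 5·7 = 35 | 5·0+1·5+5·4+2·5 = 35
E: 5·5 = 25 | 5·1+1·3+5·1+2·6 = 25
Q: 5·4 = 20 | 5·0+1·4+5·0+2·8 = 20
M: 5·8 = 40 | 5·1+1·5+5·6+2·0 = 40
gcd(5,5,1,5,2) = 1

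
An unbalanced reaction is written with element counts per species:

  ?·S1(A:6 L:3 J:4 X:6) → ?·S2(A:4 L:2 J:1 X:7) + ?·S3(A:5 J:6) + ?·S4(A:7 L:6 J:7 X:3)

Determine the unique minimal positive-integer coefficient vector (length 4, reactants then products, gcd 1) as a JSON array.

A: 4·6 = 24 | 3·4+1·5+1·7 = 24
L: 4·3 = 12 | 3·2+1·0+1·6 = 12
J: 4·4 = 16 | 3·1+1·6+1·7 = 16
X: 4·6 = 24 | 3·7+1·0+1·3 = 24
gcd(4,3,1,1) = 1

Coefficients: [4, 3, 1, 1]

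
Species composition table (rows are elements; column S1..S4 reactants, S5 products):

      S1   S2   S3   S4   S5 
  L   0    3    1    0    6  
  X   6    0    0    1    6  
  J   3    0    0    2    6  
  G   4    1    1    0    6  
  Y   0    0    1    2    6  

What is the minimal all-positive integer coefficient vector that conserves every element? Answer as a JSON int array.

L: 2·0+4·3+6·1+6·0 = 18 | 3·6 = 18
X: 2·6+4·0+6·0+6·1 = 18 | 3·6 = 18
J: 2·3+4·0+6·0+6·2 = 18 | 3·6 = 18
G: 2·4+4·1+6·1+6·0 = 18 | 3·6 = 18
Y: 2·0+4·0+6·1+6·2 = 18 | 3·6 = 18
gcd(2,4,6,6,3) = 1

Coefficients: [2, 4, 6, 6, 3]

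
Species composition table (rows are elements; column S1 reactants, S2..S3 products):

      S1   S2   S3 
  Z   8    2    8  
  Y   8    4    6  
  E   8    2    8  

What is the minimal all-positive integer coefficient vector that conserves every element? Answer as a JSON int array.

Coefficients: [5, 4, 4]

Z: 5·8 = 40 | 4·2+4·8 = 40
Y: 5·8 = 40 | 4·4+4·6 = 40
E: 5·8 = 40 | 4·2+4·8 = 40
gcd(5,4,4) = 1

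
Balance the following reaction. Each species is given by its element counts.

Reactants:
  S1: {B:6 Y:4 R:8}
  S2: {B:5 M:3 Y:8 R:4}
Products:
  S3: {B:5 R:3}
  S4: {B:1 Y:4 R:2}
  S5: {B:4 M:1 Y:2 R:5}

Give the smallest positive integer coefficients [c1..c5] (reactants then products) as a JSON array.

Coefficients: [5, 2, 2, 6, 6]

B: 5·6+2·5 = 40 | 2·5+6·1+6·4 = 40
M: 5·0+2·3 = 6 | 2·0+6·0+6·1 = 6
Y: 5·4+2·8 = 36 | 2·0+6·4+6·2 = 36
R: 5·8+2·4 = 48 | 2·3+6·2+6·5 = 48
gcd(5,2,2,6,6) = 1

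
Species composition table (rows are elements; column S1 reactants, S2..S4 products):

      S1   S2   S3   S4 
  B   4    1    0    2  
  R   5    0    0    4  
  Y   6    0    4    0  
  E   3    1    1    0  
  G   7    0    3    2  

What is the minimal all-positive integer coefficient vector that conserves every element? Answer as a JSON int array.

B: 4·4 = 16 | 6·1+6·0+5·2 = 16
R: 4·5 = 20 | 6·0+6·0+5·4 = 20
Y: 4·6 = 24 | 6·0+6·4+5·0 = 24
E: 4·3 = 12 | 6·1+6·1+5·0 = 12
G: 4·7 = 28 | 6·0+6·3+5·2 = 28
gcd(4,6,6,5) = 1

Coefficients: [4, 6, 6, 5]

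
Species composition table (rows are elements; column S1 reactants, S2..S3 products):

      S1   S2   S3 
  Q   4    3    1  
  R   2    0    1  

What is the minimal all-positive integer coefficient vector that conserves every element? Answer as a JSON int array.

Coefficients: [3, 2, 6]

Q: 3·4 = 12 | 2·3+6·1 = 12
R: 3·2 = 6 | 2·0+6·1 = 6
gcd(3,2,6) = 1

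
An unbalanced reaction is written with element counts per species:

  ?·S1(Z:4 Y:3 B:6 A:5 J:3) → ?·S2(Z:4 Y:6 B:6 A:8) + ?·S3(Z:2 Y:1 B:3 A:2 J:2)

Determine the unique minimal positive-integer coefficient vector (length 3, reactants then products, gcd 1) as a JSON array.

Coefficients: [4, 1, 6]

Z: 4·4 = 16 | 1·4+6·2 = 16
Y: 4·3 = 12 | 1·6+6·1 = 12
B: 4·6 = 24 | 1·6+6·3 = 24
A: 4·5 = 20 | 1·8+6·2 = 20
J: 4·3 = 12 | 1·0+6·2 = 12
gcd(4,1,6) = 1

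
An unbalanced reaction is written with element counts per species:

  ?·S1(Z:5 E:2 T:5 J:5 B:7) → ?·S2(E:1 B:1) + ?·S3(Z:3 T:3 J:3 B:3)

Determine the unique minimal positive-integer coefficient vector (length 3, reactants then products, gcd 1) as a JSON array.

Z: 3·5 = 15 | 6·0+5·3 = 15
E: 3·2 = 6 | 6·1+5·0 = 6
T: 3·5 = 15 | 6·0+5·3 = 15
J: 3·5 = 15 | 6·0+5·3 = 15
B: 3·7 = 21 | 6·1+5·3 = 21
gcd(3,6,5) = 1

Coefficients: [3, 6, 5]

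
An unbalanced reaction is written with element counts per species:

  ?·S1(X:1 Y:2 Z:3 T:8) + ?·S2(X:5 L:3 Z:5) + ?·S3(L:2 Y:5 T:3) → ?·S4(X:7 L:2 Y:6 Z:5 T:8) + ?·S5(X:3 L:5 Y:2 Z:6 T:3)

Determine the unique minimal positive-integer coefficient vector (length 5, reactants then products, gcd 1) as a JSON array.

Coefficients: [3, 6, 4, 3, 4]

X: 3·1+6·5+4·0 = 33 | 3·7+4·3 = 33
L: 3·0+6·3+4·2 = 26 | 3·2+4·5 = 26
Y: 3·2+6·0+4·5 = 26 | 3·6+4·2 = 26
Z: 3·3+6·5+4·0 = 39 | 3·5+4·6 = 39
T: 3·8+6·0+4·3 = 36 | 3·8+4·3 = 36
gcd(3,6,4,3,4) = 1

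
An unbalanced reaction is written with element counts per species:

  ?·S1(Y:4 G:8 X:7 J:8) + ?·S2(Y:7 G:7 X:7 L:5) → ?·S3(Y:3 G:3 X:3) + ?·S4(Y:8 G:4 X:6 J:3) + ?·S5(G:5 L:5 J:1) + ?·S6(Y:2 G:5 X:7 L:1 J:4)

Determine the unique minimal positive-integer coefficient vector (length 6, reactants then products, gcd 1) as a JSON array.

Y: 5·4+6·7 = 62 | 4·3+5·8+5·0+5·2 = 62
G: 5·8+6·7 = 82 | 4·3+5·4+5·5+5·5 = 82
X: 5·7+6·7 = 77 | 4·3+5·6+5·0+5·7 = 77
L: 5·0+6·5 = 30 | 4·0+5·0+5·5+5·1 = 30
J: 5·8+6·0 = 40 | 4·0+5·3+5·1+5·4 = 40
gcd(5,6,4,5,5,5) = 1

Coefficients: [5, 6, 4, 5, 5, 5]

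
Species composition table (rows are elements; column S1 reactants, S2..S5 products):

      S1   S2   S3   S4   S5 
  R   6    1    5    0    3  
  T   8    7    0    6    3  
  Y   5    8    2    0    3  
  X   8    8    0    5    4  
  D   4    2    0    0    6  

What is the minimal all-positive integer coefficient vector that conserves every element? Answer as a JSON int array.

R: 5·6 = 30 | 1·1+4·5+4·0+3·3 = 30
T: 5·8 = 40 | 1·7+4·0+4·6+3·3 = 40
Y: 5·5 = 25 | 1·8+4·2+4·0+3·3 = 25
X: 5·8 = 40 | 1·8+4·0+4·5+3·4 = 40
D: 5·4 = 20 | 1·2+4·0+4·0+3·6 = 20
gcd(5,1,4,4,3) = 1

Coefficients: [5, 1, 4, 4, 3]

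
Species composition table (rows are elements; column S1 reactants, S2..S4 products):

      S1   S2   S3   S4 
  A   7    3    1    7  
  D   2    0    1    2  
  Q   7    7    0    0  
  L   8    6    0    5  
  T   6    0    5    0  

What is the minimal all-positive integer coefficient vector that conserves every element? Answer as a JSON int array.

A: 5·7 = 35 | 5·3+6·1+2·7 = 35
D: 5·2 = 10 | 5·0+6·1+2·2 = 10
Q: 5·7 = 35 | 5·7+6·0+2·0 = 35
L: 5·8 = 40 | 5·6+6·0+2·5 = 40
T: 5·6 = 30 | 5·0+6·5+2·0 = 30
gcd(5,5,6,2) = 1

Coefficients: [5, 5, 6, 2]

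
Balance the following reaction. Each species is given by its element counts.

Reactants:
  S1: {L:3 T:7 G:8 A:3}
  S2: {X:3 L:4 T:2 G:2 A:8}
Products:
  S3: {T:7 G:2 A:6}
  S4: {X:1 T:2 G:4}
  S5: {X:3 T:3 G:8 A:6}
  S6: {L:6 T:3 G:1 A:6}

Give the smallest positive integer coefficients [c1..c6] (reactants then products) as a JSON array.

X: 4·0+3·3 = 9 | 1·0+6·1+1·3+4·0 = 9
L: 4·3+3·4 = 24 | 1·0+6·0+1·0+4·6 = 24
T: 4·7+3·2 = 34 | 1·7+6·2+1·3+4·3 = 34
G: 4·8+3·2 = 38 | 1·2+6·4+1·8+4·1 = 38
A: 4·3+3·8 = 36 | 1·6+6·0+1·6+4·6 = 36
gcd(4,3,1,6,1,4) = 1

Coefficients: [4, 3, 1, 6, 1, 4]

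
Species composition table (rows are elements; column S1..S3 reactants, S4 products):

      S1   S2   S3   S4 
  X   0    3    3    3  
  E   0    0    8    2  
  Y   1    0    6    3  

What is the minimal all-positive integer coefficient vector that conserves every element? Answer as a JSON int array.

Coefficients: [6, 3, 1, 4]

X: 6·0+3·3+1·3 = 12 | 4·3 = 12
E: 6·0+3·0+1·8 = 8 | 4·2 = 8
Y: 6·1+3·0+1·6 = 12 | 4·3 = 12
gcd(6,3,1,4) = 1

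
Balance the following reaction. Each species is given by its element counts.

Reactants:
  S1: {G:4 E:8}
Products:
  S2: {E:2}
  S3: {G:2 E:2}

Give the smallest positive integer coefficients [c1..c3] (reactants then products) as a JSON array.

G: 1·4 = 4 | 2·0+2·2 = 4
E: 1·8 = 8 | 2·2+2·2 = 8
gcd(1,2,2) = 1

Coefficients: [1, 2, 2]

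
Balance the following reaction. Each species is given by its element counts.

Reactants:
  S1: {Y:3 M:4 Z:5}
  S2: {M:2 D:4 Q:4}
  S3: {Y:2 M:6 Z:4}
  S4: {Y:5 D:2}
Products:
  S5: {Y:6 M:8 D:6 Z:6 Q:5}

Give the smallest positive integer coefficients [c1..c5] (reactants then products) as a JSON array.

Y: 4·3+5·0+1·2+2·5 = 24 | 4·6 = 24
M: 4·4+5·2+1·6+2·0 = 32 | 4·8 = 32
D: 4·0+5·4+1·0+2·2 = 24 | 4·6 = 24
Z: 4·5+5·0+1·4+2·0 = 24 | 4·6 = 24
Q: 4·0+5·4+1·0+2·0 = 20 | 4·5 = 20
gcd(4,5,1,2,4) = 1

Coefficients: [4, 5, 1, 2, 4]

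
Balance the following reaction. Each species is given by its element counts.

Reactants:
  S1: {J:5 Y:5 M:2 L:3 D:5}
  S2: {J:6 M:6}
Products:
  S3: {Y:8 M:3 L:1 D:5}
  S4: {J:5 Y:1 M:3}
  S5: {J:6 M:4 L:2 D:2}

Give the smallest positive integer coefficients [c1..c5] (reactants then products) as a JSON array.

Coefficients: [4, 5, 2, 4, 5]

J: 4·5+5·6 = 50 | 2·0+4·5+5·6 = 50
Y: 4·5+5·0 = 20 | 2·8+4·1+5·0 = 20
M: 4·2+5·6 = 38 | 2·3+4·3+5·4 = 38
L: 4·3+5·0 = 12 | 2·1+4·0+5·2 = 12
D: 4·5+5·0 = 20 | 2·5+4·0+5·2 = 20
gcd(4,5,2,4,5) = 1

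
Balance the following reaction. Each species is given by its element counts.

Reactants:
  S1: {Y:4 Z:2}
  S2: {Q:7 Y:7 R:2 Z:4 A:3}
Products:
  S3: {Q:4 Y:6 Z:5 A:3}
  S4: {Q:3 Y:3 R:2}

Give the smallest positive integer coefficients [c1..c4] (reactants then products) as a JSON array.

Q: 1·0+2·7 = 14 | 2·4+2·3 = 14
Y: 1·4+2·7 = 18 | 2·6+2·3 = 18
R: 1·0+2·2 = 4 | 2·0+2·2 = 4
Z: 1·2+2·4 = 10 | 2·5+2·0 = 10
A: 1·0+2·3 = 6 | 2·3+2·0 = 6
gcd(1,2,2,2) = 1

Coefficients: [1, 2, 2, 2]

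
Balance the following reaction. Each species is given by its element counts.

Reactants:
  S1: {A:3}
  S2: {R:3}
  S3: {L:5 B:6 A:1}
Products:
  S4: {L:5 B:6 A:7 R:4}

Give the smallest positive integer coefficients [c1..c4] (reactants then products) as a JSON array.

L: 6·0+4·0+3·5 = 15 | 3·5 = 15
B: 6·0+4·0+3·6 = 18 | 3·6 = 18
A: 6·3+4·0+3·1 = 21 | 3·7 = 21
R: 6·0+4·3+3·0 = 12 | 3·4 = 12
gcd(6,4,3,3) = 1

Coefficients: [6, 4, 3, 3]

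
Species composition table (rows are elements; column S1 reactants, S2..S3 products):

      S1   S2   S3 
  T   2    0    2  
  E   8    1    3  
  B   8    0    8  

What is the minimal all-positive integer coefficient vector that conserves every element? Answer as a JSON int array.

Coefficients: [1, 5, 1]

T: 1·2 = 2 | 5·0+1·2 = 2
E: 1·8 = 8 | 5·1+1·3 = 8
B: 1·8 = 8 | 5·0+1·8 = 8
gcd(1,5,1) = 1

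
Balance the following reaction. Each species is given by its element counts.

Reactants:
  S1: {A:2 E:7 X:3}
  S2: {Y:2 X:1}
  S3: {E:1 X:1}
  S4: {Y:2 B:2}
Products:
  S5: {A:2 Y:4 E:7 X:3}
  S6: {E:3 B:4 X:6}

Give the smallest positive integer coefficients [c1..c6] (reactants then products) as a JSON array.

Coefficients: [5, 6, 6, 4, 5, 2]

A: 5·2+6·0+6·0+4·0 = 10 | 5·2+2·0 = 10
Y: 5·0+6·2+6·0+4·2 = 20 | 5·4+2·0 = 20
E: 5·7+6·0+6·1+4·0 = 41 | 5·7+2·3 = 41
B: 5·0+6·0+6·0+4·2 = 8 | 5·0+2·4 = 8
X: 5·3+6·1+6·1+4·0 = 27 | 5·3+2·6 = 27
gcd(5,6,6,4,5,2) = 1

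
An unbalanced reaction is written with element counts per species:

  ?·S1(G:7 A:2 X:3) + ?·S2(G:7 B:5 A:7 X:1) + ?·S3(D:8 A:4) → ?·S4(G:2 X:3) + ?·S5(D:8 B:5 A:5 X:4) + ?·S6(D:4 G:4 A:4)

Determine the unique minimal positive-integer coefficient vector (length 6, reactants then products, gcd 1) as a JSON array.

D: 3·0+1·0+4·8 = 32 | 2·0+1·8+6·4 = 32
G: 3·7+1·7+4·0 = 28 | 2·2+1·0+6·4 = 28
B: 3·0+1·5+4·0 = 5 | 2·0+1·5+6·0 = 5
A: 3·2+1·7+4·4 = 29 | 2·0+1·5+6·4 = 29
X: 3·3+1·1+4·0 = 10 | 2·3+1·4+6·0 = 10
gcd(3,1,4,2,1,6) = 1

Coefficients: [3, 1, 4, 2, 1, 6]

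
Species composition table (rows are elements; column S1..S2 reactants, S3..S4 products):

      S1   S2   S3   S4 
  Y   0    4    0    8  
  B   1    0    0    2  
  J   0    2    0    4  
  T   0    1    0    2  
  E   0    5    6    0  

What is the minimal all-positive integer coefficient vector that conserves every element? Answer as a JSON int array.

Coefficients: [6, 6, 5, 3]

Y: 6·0+6·4 = 24 | 5·0+3·8 = 24
B: 6·1+6·0 = 6 | 5·0+3·2 = 6
J: 6·0+6·2 = 12 | 5·0+3·4 = 12
T: 6·0+6·1 = 6 | 5·0+3·2 = 6
E: 6·0+6·5 = 30 | 5·6+3·0 = 30
gcd(6,6,5,3) = 1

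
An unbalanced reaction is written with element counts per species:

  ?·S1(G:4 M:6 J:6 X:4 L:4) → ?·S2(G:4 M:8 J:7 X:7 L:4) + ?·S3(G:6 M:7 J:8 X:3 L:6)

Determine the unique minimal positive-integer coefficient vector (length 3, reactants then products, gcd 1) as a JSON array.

G: 5·4 = 20 | 2·4+2·6 = 20
M: 5·6 = 30 | 2·8+2·7 = 30
J: 5·6 = 30 | 2·7+2·8 = 30
X: 5·4 = 20 | 2·7+2·3 = 20
L: 5·4 = 20 | 2·4+2·6 = 20
gcd(5,2,2) = 1

Coefficients: [5, 2, 2]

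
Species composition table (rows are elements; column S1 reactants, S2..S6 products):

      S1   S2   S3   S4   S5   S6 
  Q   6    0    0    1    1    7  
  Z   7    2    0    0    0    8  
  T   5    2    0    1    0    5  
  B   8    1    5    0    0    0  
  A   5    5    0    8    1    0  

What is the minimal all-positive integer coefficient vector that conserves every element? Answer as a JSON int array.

Coefficients: [4, 2, 6, 1, 2, 3]

Q: 4·6 = 24 | 2·0+6·0+1·1+2·1+3·7 = 24
Z: 4·7 = 28 | 2·2+6·0+1·0+2·0+3·8 = 28
T: 4·5 = 20 | 2·2+6·0+1·1+2·0+3·5 = 20
B: 4·8 = 32 | 2·1+6·5+1·0+2·0+3·0 = 32
A: 4·5 = 20 | 2·5+6·0+1·8+2·1+3·0 = 20
gcd(4,2,6,1,2,3) = 1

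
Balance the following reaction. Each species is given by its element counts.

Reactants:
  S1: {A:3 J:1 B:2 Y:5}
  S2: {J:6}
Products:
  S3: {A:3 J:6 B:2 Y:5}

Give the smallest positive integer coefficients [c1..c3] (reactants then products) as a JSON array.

A: 6·3+5·0 = 18 | 6·3 = 18
J: 6·1+5·6 = 36 | 6·6 = 36
B: 6·2+5·0 = 12 | 6·2 = 12
Y: 6·5+5·0 = 30 | 6·5 = 30
gcd(6,5,6) = 1

Coefficients: [6, 5, 6]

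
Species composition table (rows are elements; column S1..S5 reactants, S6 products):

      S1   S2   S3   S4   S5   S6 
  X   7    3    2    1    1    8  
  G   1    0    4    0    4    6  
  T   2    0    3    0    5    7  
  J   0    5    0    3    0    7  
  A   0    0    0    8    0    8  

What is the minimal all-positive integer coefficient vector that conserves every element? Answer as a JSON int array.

X: 2·7+4·3+2·2+5·1+5·1 = 40 | 5·8 = 40
G: 2·1+4·0+2·4+5·0+5·4 = 30 | 5·6 = 30
T: 2·2+4·0+2·3+5·0+5·5 = 35 | 5·7 = 35
J: 2·0+4·5+2·0+5·3+5·0 = 35 | 5·7 = 35
A: 2·0+4·0+2·0+5·8+5·0 = 40 | 5·8 = 40
gcd(2,4,2,5,5,5) = 1

Coefficients: [2, 4, 2, 5, 5, 5]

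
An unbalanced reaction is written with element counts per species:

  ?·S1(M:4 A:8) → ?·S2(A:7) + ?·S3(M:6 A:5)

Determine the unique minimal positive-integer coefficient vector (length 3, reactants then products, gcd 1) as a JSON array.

Coefficients: [3, 2, 2]

M: 3·4 = 12 | 2·0+2·6 = 12
A: 3·8 = 24 | 2·7+2·5 = 24
gcd(3,2,2) = 1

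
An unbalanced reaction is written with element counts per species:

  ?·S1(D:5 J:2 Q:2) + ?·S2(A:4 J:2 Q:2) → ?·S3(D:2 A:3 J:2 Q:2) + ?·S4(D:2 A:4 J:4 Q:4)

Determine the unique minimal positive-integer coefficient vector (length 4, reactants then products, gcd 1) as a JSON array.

D: 2·5+4·0 = 10 | 4·2+1·2 = 10
A: 2·0+4·4 = 16 | 4·3+1·4 = 16
J: 2·2+4·2 = 12 | 4·2+1·4 = 12
Q: 2·2+4·2 = 12 | 4·2+1·4 = 12
gcd(2,4,4,1) = 1

Coefficients: [2, 4, 4, 1]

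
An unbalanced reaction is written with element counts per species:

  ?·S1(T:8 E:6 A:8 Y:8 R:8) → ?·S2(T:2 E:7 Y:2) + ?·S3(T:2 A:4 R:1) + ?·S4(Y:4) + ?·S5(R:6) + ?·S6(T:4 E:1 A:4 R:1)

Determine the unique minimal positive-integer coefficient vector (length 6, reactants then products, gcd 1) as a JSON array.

Coefficients: [3, 2, 2, 5, 3, 4]

T: 3·8 = 24 | 2·2+2·2+5·0+3·0+4·4 = 24
E: 3·6 = 18 | 2·7+2·0+5·0+3·0+4·1 = 18
A: 3·8 = 24 | 2·0+2·4+5·0+3·0+4·4 = 24
Y: 3·8 = 24 | 2·2+2·0+5·4+3·0+4·0 = 24
R: 3·8 = 24 | 2·0+2·1+5·0+3·6+4·1 = 24
gcd(3,2,2,5,3,4) = 1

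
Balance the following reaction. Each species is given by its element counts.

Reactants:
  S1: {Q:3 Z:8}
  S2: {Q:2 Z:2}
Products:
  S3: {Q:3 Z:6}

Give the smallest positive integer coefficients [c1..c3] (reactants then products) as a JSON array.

Q: 3·3+3·2 = 15 | 5·3 = 15
Z: 3·8+3·2 = 30 | 5·6 = 30
gcd(3,3,5) = 1

Coefficients: [3, 3, 5]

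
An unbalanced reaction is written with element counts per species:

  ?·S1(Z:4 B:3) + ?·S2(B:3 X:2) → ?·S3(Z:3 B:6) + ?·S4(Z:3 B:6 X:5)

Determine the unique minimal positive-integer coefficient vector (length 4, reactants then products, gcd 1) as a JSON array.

Coefficients: [3, 5, 2, 2]

Z: 3·4+5·0 = 12 | 2·3+2·3 = 12
B: 3·3+5·3 = 24 | 2·6+2·6 = 24
X: 3·0+5·2 = 10 | 2·0+2·5 = 10
gcd(3,5,2,2) = 1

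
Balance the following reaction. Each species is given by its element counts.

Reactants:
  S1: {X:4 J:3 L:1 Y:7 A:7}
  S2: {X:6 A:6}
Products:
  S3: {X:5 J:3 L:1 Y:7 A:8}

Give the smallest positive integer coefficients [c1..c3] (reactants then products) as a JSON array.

Coefficients: [6, 1, 6]

X: 6·4+1·6 = 30 | 6·5 = 30
J: 6·3+1·0 = 18 | 6·3 = 18
L: 6·1+1·0 = 6 | 6·1 = 6
Y: 6·7+1·0 = 42 | 6·7 = 42
A: 6·7+1·6 = 48 | 6·8 = 48
gcd(6,1,6) = 1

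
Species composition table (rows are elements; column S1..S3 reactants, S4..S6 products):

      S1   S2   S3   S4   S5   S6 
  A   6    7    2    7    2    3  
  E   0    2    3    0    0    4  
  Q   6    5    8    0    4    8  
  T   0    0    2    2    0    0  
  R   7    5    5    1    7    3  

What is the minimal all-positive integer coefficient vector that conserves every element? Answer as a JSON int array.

A: 1·6+6·7+4·2 = 56 | 4·7+5·2+6·3 = 56
E: 1·0+6·2+4·3 = 24 | 4·0+5·0+6·4 = 24
Q: 1·6+6·5+4·8 = 68 | 4·0+5·4+6·8 = 68
T: 1·0+6·0+4·2 = 8 | 4·2+5·0+6·0 = 8
R: 1·7+6·5+4·5 = 57 | 4·1+5·7+6·3 = 57
gcd(1,6,4,4,5,6) = 1

Coefficients: [1, 6, 4, 4, 5, 6]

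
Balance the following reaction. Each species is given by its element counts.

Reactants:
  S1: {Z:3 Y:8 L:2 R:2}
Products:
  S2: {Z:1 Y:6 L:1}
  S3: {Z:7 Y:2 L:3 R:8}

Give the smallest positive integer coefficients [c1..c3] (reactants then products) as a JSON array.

Z: 4·3 = 12 | 5·1+1·7 = 12
Y: 4·8 = 32 | 5·6+1·2 = 32
L: 4·2 = 8 | 5·1+1·3 = 8
R: 4·2 = 8 | 5·0+1·8 = 8
gcd(4,5,1) = 1

Coefficients: [4, 5, 1]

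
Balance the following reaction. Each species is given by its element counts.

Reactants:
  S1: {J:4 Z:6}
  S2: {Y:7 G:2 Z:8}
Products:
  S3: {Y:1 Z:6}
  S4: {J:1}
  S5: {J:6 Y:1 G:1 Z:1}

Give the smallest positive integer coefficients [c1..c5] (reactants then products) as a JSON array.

J: 4·4+1·0 = 16 | 5·0+4·1+2·6 = 16
Y: 4·0+1·7 = 7 | 5·1+4·0+2·1 = 7
G: 4·0+1·2 = 2 | 5·0+4·0+2·1 = 2
Z: 4·6+1·8 = 32 | 5·6+4·0+2·1 = 32
gcd(4,1,5,4,2) = 1

Coefficients: [4, 1, 5, 4, 2]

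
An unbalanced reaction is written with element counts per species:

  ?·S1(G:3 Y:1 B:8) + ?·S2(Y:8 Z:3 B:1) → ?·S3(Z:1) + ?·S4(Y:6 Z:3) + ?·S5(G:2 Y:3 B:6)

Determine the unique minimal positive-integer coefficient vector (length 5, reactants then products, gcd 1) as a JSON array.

Coefficients: [4, 4, 3, 3, 6]

G: 4·3+4·0 = 12 | 3·0+3·0+6·2 = 12
Y: 4·1+4·8 = 36 | 3·0+3·6+6·3 = 36
Z: 4·0+4·3 = 12 | 3·1+3·3+6·0 = 12
B: 4·8+4·1 = 36 | 3·0+3·0+6·6 = 36
gcd(4,4,3,3,6) = 1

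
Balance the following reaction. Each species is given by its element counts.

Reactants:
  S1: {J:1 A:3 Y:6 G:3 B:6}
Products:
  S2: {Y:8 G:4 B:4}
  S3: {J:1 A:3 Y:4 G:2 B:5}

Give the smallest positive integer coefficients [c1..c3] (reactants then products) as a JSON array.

J: 4·1 = 4 | 1·0+4·1 = 4
A: 4·3 = 12 | 1·0+4·3 = 12
Y: 4·6 = 24 | 1·8+4·4 = 24
G: 4·3 = 12 | 1·4+4·2 = 12
B: 4·6 = 24 | 1·4+4·5 = 24
gcd(4,1,4) = 1

Coefficients: [4, 1, 4]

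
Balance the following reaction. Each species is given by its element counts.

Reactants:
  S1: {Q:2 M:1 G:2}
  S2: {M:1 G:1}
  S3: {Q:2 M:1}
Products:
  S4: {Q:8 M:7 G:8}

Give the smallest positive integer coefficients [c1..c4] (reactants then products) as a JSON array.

Coefficients: [5, 6, 3, 2]

Q: 5·2+6·0+3·2 = 16 | 2·8 = 16
M: 5·1+6·1+3·1 = 14 | 2·7 = 14
G: 5·2+6·1+3·0 = 16 | 2·8 = 16
gcd(5,6,3,2) = 1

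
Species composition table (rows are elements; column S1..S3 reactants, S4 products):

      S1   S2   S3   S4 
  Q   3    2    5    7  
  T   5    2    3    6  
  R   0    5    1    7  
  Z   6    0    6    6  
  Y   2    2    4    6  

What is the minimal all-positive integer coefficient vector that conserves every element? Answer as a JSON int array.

Coefficients: [1, 5, 3, 4]

Q: 1·3+5·2+3·5 = 28 | 4·7 = 28
T: 1·5+5·2+3·3 = 24 | 4·6 = 24
R: 1·0+5·5+3·1 = 28 | 4·7 = 28
Z: 1·6+5·0+3·6 = 24 | 4·6 = 24
Y: 1·2+5·2+3·4 = 24 | 4·6 = 24
gcd(1,5,3,4) = 1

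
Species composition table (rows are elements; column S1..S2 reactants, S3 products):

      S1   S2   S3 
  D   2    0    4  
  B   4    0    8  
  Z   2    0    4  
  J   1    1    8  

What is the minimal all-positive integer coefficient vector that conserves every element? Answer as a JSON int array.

Coefficients: [2, 6, 1]

D: 2·2+6·0 = 4 | 1·4 = 4
B: 2·4+6·0 = 8 | 1·8 = 8
Z: 2·2+6·0 = 4 | 1·4 = 4
J: 2·1+6·1 = 8 | 1·8 = 8
gcd(2,6,1) = 1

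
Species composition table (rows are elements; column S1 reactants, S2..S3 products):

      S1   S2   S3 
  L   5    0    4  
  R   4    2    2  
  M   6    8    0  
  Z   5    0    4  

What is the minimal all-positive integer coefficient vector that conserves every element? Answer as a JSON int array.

L: 4·5 = 20 | 3·0+5·4 = 20
R: 4·4 = 16 | 3·2+5·2 = 16
M: 4·6 = 24 | 3·8+5·0 = 24
Z: 4·5 = 20 | 3·0+5·4 = 20
gcd(4,3,5) = 1

Coefficients: [4, 3, 5]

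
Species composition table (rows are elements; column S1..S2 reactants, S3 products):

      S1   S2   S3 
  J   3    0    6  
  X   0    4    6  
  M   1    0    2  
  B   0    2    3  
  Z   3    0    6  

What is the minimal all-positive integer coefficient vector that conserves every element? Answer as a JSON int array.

J: 4·3+3·0 = 12 | 2·6 = 12
X: 4·0+3·4 = 12 | 2·6 = 12
M: 4·1+3·0 = 4 | 2·2 = 4
B: 4·0+3·2 = 6 | 2·3 = 6
Z: 4·3+3·0 = 12 | 2·6 = 12
gcd(4,3,2) = 1

Coefficients: [4, 3, 2]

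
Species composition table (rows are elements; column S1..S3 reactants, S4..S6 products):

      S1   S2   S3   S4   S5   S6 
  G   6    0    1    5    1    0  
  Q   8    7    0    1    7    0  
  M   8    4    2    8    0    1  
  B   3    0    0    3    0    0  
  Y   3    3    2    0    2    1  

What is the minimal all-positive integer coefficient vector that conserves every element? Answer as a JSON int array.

Coefficients: [3, 1, 1, 3, 4, 6]

G: 3·6+1·0+1·1 = 19 | 3·5+4·1+6·0 = 19
Q: 3·8+1·7+1·0 = 31 | 3·1+4·7+6·0 = 31
M: 3·8+1·4+1·2 = 30 | 3·8+4·0+6·1 = 30
B: 3·3+1·0+1·0 = 9 | 3·3+4·0+6·0 = 9
Y: 3·3+1·3+1·2 = 14 | 3·0+4·2+6·1 = 14
gcd(3,1,1,3,4,6) = 1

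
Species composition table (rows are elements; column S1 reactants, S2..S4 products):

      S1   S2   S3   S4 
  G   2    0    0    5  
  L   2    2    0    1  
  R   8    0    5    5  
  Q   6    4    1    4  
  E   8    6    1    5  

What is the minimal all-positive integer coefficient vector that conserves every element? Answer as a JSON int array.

G: 5·2 = 10 | 4·0+6·0+2·5 = 10
L: 5·2 = 10 | 4·2+6·0+2·1 = 10
R: 5·8 = 40 | 4·0+6·5+2·5 = 40
Q: 5·6 = 30 | 4·4+6·1+2·4 = 30
E: 5·8 = 40 | 4·6+6·1+2·5 = 40
gcd(5,4,6,2) = 1

Coefficients: [5, 4, 6, 2]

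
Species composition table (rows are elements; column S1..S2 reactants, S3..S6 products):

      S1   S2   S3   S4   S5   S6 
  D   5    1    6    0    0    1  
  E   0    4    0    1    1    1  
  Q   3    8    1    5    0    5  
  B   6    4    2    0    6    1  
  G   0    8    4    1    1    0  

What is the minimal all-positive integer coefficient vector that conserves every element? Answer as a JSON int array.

Coefficients: [5, 3, 4, 3, 5, 4]

D: 5·5+3·1 = 28 | 4·6+3·0+5·0+4·1 = 28
E: 5·0+3·4 = 12 | 4·0+3·1+5·1+4·1 = 12
Q: 5·3+3·8 = 39 | 4·1+3·5+5·0+4·5 = 39
B: 5·6+3·4 = 42 | 4·2+3·0+5·6+4·1 = 42
G: 5·0+3·8 = 24 | 4·4+3·1+5·1+4·0 = 24
gcd(5,3,4,3,5,4) = 1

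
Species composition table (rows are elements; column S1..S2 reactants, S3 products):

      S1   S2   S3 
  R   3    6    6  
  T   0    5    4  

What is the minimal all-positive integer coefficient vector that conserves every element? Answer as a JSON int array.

R: 2·3+4·6 = 30 | 5·6 = 30
T: 2·0+4·5 = 20 | 5·4 = 20
gcd(2,4,5) = 1

Coefficients: [2, 4, 5]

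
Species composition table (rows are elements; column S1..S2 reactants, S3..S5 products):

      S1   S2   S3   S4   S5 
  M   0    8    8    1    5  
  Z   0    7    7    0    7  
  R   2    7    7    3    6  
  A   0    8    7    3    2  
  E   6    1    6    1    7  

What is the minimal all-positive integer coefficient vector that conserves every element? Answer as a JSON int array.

M: 4·0+4·8 = 32 | 3·8+3·1+1·5 = 32
Z: 4·0+4·7 = 28 | 3·7+3·0+1·7 = 28
R: 4·2+4·7 = 36 | 3·7+3·3+1·6 = 36
A: 4·0+4·8 = 32 | 3·7+3·3+1·2 = 32
E: 4·6+4·1 = 28 | 3·6+3·1+1·7 = 28
gcd(4,4,3,3,1) = 1

Coefficients: [4, 4, 3, 3, 1]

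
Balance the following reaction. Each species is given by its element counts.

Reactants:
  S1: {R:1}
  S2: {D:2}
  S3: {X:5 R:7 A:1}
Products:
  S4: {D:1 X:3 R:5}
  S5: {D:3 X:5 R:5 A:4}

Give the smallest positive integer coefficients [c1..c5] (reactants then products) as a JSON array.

Coefficients: [2, 4, 4, 5, 1]

D: 2·0+4·2+4·0 = 8 | 5·1+1·3 = 8
X: 2·0+4·0+4·5 = 20 | 5·3+1·5 = 20
R: 2·1+4·0+4·7 = 30 | 5·5+1·5 = 30
A: 2·0+4·0+4·1 = 4 | 5·0+1·4 = 4
gcd(2,4,4,5,1) = 1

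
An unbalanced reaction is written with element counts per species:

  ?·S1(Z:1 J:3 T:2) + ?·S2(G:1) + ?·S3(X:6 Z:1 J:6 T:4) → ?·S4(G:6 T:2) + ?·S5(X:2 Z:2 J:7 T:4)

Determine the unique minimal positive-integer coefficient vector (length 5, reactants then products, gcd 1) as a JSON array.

Coefficients: [5, 6, 1, 1, 3]

X: 5·0+6·0+1·6 = 6 | 1·0+3·2 = 6
Z: 5·1+6·0+1·1 = 6 | 1·0+3·2 = 6
J: 5·3+6·0+1·6 = 21 | 1·0+3·7 = 21
G: 5·0+6·1+1·0 = 6 | 1·6+3·0 = 6
T: 5·2+6·0+1·4 = 14 | 1·2+3·4 = 14
gcd(5,6,1,1,3) = 1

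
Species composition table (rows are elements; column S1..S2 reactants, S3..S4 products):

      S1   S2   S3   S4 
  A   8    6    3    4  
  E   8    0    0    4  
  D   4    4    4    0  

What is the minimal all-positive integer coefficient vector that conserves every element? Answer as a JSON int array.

A: 1·8+1·6 = 14 | 2·3+2·4 = 14
E: 1·8+1·0 = 8 | 2·0+2·4 = 8
D: 1·4+1·4 = 8 | 2·4+2·0 = 8
gcd(1,1,2,2) = 1

Coefficients: [1, 1, 2, 2]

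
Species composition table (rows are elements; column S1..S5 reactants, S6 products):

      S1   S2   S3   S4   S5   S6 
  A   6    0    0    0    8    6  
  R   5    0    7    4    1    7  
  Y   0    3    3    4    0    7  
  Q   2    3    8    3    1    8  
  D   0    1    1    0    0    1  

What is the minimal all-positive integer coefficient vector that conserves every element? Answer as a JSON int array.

A: 1·6+4·0+1·0+5·0+3·8 = 30 | 5·6 = 30
R: 1·5+4·0+1·7+5·4+3·1 = 35 | 5·7 = 35
Y: 1·0+4·3+1·3+5·4+3·0 = 35 | 5·7 = 35
Q: 1·2+4·3+1·8+5·3+3·1 = 40 | 5·8 = 40
D: 1·0+4·1+1·1+5·0+3·0 = 5 | 5·1 = 5
gcd(1,4,1,5,3,5) = 1

Coefficients: [1, 4, 1, 5, 3, 5]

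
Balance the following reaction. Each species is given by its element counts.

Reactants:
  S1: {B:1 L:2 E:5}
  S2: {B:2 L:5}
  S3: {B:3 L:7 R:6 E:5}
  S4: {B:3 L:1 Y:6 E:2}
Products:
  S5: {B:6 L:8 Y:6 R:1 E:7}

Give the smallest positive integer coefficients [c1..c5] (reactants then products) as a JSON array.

B: 5·1+5·2+1·3+6·3 = 36 | 6·6 = 36
L: 5·2+5·5+1·7+6·1 = 48 | 6·8 = 48
Y: 5·0+5·0+1·0+6·6 = 36 | 6·6 = 36
R: 5·0+5·0+1·6+6·0 = 6 | 6·1 = 6
E: 5·5+5·0+1·5+6·2 = 42 | 6·7 = 42
gcd(5,5,1,6,6) = 1

Coefficients: [5, 5, 1, 6, 6]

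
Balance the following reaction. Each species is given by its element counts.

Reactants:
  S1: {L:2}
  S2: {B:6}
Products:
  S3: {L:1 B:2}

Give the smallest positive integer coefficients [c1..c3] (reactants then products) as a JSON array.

Coefficients: [3, 2, 6]

L: 3·2+2·0 = 6 | 6·1 = 6
B: 3·0+2·6 = 12 | 6·2 = 12
gcd(3,2,6) = 1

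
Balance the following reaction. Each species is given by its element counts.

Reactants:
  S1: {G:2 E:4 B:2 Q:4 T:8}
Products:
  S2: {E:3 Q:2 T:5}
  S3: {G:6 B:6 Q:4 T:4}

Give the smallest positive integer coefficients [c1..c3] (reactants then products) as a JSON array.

G: 3·2 = 6 | 4·0+1·6 = 6
E: 3·4 = 12 | 4·3+1·0 = 12
B: 3·2 = 6 | 4·0+1·6 = 6
Q: 3·4 = 12 | 4·2+1·4 = 12
T: 3·8 = 24 | 4·5+1·4 = 24
gcd(3,4,1) = 1

Coefficients: [3, 4, 1]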